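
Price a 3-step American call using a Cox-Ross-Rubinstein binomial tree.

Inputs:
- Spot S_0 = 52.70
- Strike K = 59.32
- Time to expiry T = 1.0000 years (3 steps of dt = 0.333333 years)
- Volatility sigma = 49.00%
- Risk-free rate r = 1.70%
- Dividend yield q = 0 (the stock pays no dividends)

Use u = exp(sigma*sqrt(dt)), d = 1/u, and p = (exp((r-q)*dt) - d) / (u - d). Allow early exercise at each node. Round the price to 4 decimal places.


dt = T/N = 0.333333
u = exp(sigma*sqrt(dt)) = 1.326975; d = 1/u = 0.753594
p = (exp((r-q)*dt) - d) / (u - d) = 0.439654
Discount per step: exp(-r*dt) = 0.994349
Stock lattice S(k, i) with i counting down-moves:
  k=0: S(0,0) = 52.7000
  k=1: S(1,0) = 69.9316; S(1,1) = 39.7144
  k=2: S(2,0) = 92.7974; S(2,1) = 52.7000; S(2,2) = 29.9285
  k=3: S(3,0) = 123.1398; S(3,1) = 69.9316; S(3,2) = 39.7144; S(3,3) = 22.5540
Terminal payoffs V(N, i) = max(S_T - K, 0):
  V(3,0) = 63.819807; V(3,1) = 10.611563; V(3,2) = 0.000000; V(3,3) = 0.000000
Backward induction: V(k, i) = exp(-r*dt) * [p * V(k+1, i) + (1-p) * V(k+1, i+1)]; then take max(V_cont, immediate exercise) for American.
  V(2,0) = exp(-r*dt) * [p*63.819807 + (1-p)*10.611563] = 33.812605; exercise = 33.477409; V(2,0) = max -> 33.812605
  V(2,1) = exp(-r*dt) * [p*10.611563 + (1-p)*0.000000] = 4.639048; exercise = 0.000000; V(2,1) = max -> 4.639048
  V(2,2) = exp(-r*dt) * [p*0.000000 + (1-p)*0.000000] = 0.000000; exercise = 0.000000; V(2,2) = max -> 0.000000
  V(1,0) = exp(-r*dt) * [p*33.812605 + (1-p)*4.639048] = 17.366615; exercise = 10.611563; V(1,0) = max -> 17.366615
  V(1,1) = exp(-r*dt) * [p*4.639048 + (1-p)*0.000000] = 2.028049; exercise = 0.000000; V(1,1) = max -> 2.028049
  V(0,0) = exp(-r*dt) * [p*17.366615 + (1-p)*2.028049] = 8.722137; exercise = 0.000000; V(0,0) = max -> 8.722137

Answer: Price = V(0,0) = 8.7221


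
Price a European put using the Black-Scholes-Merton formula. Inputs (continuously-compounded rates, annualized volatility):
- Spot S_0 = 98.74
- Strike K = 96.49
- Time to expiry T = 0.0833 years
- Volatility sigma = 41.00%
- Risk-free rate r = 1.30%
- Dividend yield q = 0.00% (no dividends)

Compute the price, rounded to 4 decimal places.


d1 = (ln(S/K) + (r - q + 0.5*sigma^2) * T) / (sigma * sqrt(T)) = 0.26311331
d2 = d1 - sigma * sqrt(T) = 0.14478018
exp(-rT) = 0.99891769; exp(-qT) = 1.00000000
P = K * exp(-rT) * N(-d2) - S_0 * exp(-qT) * N(-d1)
N(-d1) = 0.39623162; N(-d2) = 0.44244222
P = 96.4900 * 0.99891769 * 0.44244222 - 98.7400 * 1.00000000 * 0.39623162 = 3.5211

Answer: Price = 3.5211


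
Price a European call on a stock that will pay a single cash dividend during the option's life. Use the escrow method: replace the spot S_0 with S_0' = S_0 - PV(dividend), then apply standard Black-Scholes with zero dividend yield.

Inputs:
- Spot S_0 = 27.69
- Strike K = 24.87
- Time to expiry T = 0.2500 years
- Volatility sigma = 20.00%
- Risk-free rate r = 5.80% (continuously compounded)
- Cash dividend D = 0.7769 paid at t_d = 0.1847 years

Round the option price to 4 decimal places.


PV(D) = D * exp(-r * t_d) = 0.7769 * 0.98934458 = 0.76862180
S_0' = S_0 - PV(D) = 27.6900 - 0.76862180 = 26.92137820
d1 = (ln(S_0'/K) + (r + sigma^2/2)*T) / (sigma*sqrt(T)) = 0.98758442
d2 = d1 - sigma*sqrt(T) = 0.88758442
exp(-rT) = 0.98560462
N(d1) = 0.83832189; N(d2) = 0.81261783
C = S_0' * N(d1) - K * exp(-rT) * N(d2) = 26.92137820 * 0.83832189 - 24.8700 * 0.98560462 * 0.81261783 = 2.6499

Answer: Price = 2.6499


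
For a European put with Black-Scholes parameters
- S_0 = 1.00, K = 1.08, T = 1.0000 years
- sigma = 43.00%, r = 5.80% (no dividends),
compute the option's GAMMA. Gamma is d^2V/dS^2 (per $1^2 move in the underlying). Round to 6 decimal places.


d1 = 0.1709045555; d2 = -0.2590954445
phi(d1) = 0.3931583914; exp(-qT) = 1.0000000000; exp(-rT) = 0.9436499474
Gamma = exp(-qT) * phi(d1) / (S * sigma * sqrt(T)) = 1.0000000000 * 0.3931583914 / (1.0000 * 0.4300 * 1.0000000000) = 0.914322

Answer: Gamma = 0.914322


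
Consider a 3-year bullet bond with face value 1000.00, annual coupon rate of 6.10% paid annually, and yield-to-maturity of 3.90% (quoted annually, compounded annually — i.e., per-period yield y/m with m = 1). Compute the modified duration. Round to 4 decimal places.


Answer: Modified duration = 2.7296

Derivation:
Coupon per period c = face * coupon_rate / m = 61.000000
Periods per year m = 1; per-period yield y/m = 0.039000
Number of cashflows N = 3
Cashflows (t years, CF_t, discount factor 1/(1+y/m)^(m*t), PV):
  t = 1.0000: CF_t = 61.000000, DF = 0.962464, PV = 58.710298
  t = 2.0000: CF_t = 61.000000, DF = 0.926337, PV = 56.506543
  t = 3.0000: CF_t = 1061.000000, DF = 0.891566, PV = 945.951219
Price P = sum_t PV_t = 1061.168061
First compute Macaulay numerator sum_t t * PV_t:
  t * PV_t at t = 1.0000: 58.710298
  t * PV_t at t = 2.0000: 113.013086
  t * PV_t at t = 3.0000: 2837.853657
Macaulay duration D = 3009.577042 / 1061.168061 = 2.836098
Modified duration = D / (1 + y/m) = 2.836098 / (1 + 0.039000) = 2.729642


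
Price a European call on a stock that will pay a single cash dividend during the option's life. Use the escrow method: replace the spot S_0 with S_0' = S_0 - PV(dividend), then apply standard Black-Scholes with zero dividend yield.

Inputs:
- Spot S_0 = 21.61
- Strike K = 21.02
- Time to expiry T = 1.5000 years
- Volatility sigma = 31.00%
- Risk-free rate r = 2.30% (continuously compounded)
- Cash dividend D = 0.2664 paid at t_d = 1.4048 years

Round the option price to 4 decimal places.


Answer: Price = 3.6856

Derivation:
PV(D) = D * exp(-r * t_d) = 0.2664 * 0.96820600 = 0.25793008
S_0' = S_0 - PV(D) = 21.6100 - 0.25793008 = 21.35206992
d1 = (ln(S_0'/K) + (r + sigma^2/2)*T) / (sigma*sqrt(T)) = 0.32198759
d2 = d1 - sigma*sqrt(T) = -0.05768332
exp(-rT) = 0.96608834
N(d1) = 0.62626895; N(d2) = 0.47700044
C = S_0' * N(d1) - K * exp(-rT) * N(d2) = 21.35206992 * 0.62626895 - 21.0200 * 0.96608834 * 0.47700044 = 3.6856


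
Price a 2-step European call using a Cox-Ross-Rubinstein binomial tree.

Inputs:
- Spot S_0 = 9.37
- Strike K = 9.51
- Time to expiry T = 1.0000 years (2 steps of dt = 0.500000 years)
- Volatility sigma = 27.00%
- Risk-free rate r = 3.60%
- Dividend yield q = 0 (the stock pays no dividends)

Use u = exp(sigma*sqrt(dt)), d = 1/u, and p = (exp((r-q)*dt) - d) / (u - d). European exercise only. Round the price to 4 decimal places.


Answer: Price = V(0,0) = 1.0157

Derivation:
dt = T/N = 0.500000
u = exp(sigma*sqrt(dt)) = 1.210361; d = 1/u = 0.826200
p = (exp((r-q)*dt) - d) / (u - d) = 0.499694
Discount per step: exp(-r*dt) = 0.982161
Stock lattice S(k, i) with i counting down-moves:
  k=0: S(0,0) = 9.3700
  k=1: S(1,0) = 11.3411; S(1,1) = 7.7415
  k=2: S(2,0) = 13.7268; S(2,1) = 9.3700; S(2,2) = 6.3960
Terminal payoffs V(N, i) = max(S_T - K, 0):
  V(2,0) = 4.216809; V(2,1) = 0.000000; V(2,2) = 0.000000
Backward induction: V(k, i) = exp(-r*dt) * [p * V(k+1, i) + (1-p) * V(k+1, i+1)].
  V(1,0) = exp(-r*dt) * [p*4.216809 + (1-p)*0.000000] = 2.069526
  V(1,1) = exp(-r*dt) * [p*0.000000 + (1-p)*0.000000] = 0.000000
  V(0,0) = exp(-r*dt) * [p*2.069526 + (1-p)*0.000000] = 1.015683


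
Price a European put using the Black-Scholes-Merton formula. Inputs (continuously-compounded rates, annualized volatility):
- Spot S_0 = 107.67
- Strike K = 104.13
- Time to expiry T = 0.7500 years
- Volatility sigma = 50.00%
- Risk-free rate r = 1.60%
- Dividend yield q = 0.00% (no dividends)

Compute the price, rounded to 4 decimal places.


Answer: Price = 15.7522

Derivation:
d1 = (ln(S/K) + (r - q + 0.5*sigma^2) * T) / (sigma * sqrt(T)) = 0.32142446
d2 = d1 - sigma * sqrt(T) = -0.11158824
exp(-rT) = 0.98807171; exp(-qT) = 1.00000000
P = K * exp(-rT) * N(-d2) - S_0 * exp(-qT) * N(-d1)
N(-d1) = 0.37394437; N(-d2) = 0.54442505
P = 104.1300 * 0.98807171 * 0.54442505 - 107.6700 * 1.00000000 * 0.37394437 = 15.7522


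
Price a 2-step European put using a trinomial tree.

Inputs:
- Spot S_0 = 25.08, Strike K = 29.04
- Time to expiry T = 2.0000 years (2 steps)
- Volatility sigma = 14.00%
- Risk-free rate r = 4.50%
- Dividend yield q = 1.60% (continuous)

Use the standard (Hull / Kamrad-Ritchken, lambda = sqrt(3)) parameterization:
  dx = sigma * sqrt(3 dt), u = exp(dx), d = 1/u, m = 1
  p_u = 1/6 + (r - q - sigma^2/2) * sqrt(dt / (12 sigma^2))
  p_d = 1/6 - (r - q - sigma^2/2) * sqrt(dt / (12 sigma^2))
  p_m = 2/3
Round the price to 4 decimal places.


Answer: Price = V(0,0) = 3.4484

Derivation:
dt = T/N = 1.000000; dx = sigma*sqrt(3*dt) = 0.242487
u = exp(dx) = 1.274415; d = 1/u = 0.784674
p_u = 0.206256, p_m = 0.666667, p_d = 0.127077
Discount per step: exp(-r*dt) = 0.955997
Stock lattice S(k, j) with j the centered position index:
  k=0: S(0,+0) = 25.0800
  k=1: S(1,-1) = 19.6796; S(1,+0) = 25.0800; S(1,+1) = 31.9623
  k=2: S(2,-2) = 15.4421; S(2,-1) = 19.6796; S(2,+0) = 25.0800; S(2,+1) = 31.9623; S(2,+2) = 40.7333
Terminal payoffs V(N, j) = max(K - S_T, 0):
  V(2,-2) = 13.597916; V(2,-1) = 9.360380; V(2,+0) = 3.960000; V(2,+1) = 0.000000; V(2,+2) = 0.000000
Backward induction: V(k, j) = exp(-r*dt) * [p_u * V(k+1, j+1) + p_m * V(k+1, j) + p_d * V(k+1, j-1)]
  V(1,-1) = exp(-r*dt) * [p_u*3.960000 + p_m*9.360380 + p_d*13.597916] = 8.398447
  V(1,+0) = exp(-r*dt) * [p_u*0.000000 + p_m*3.960000 + p_d*9.360380] = 3.660981
  V(1,+1) = exp(-r*dt) * [p_u*0.000000 + p_m*0.000000 + p_d*3.960000] = 0.481082
  V(0,+0) = exp(-r*dt) * [p_u*0.481082 + p_m*3.660981 + p_d*8.398447] = 3.448406


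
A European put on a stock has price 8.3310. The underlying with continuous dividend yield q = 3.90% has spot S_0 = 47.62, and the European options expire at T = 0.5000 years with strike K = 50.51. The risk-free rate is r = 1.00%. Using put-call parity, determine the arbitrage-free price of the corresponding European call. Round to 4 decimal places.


Answer: Call price = 4.7733

Derivation:
Put-call parity: C - P = S_0 * exp(-qT) - K * exp(-rT).
S_0 * exp(-qT) = 47.6200 * 0.98068890 = 46.70040519
K * exp(-rT) = 50.5100 * 0.99501248 = 50.25808032
C = P + S*exp(-qT) - K*exp(-rT)
C = 8.3310 + 46.70040519 - 50.25808032 = 4.7733


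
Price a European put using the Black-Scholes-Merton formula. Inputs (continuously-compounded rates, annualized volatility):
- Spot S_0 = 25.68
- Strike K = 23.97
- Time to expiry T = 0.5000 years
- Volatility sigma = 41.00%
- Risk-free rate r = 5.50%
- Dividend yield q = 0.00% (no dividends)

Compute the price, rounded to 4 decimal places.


Answer: Price = 1.7971

Derivation:
d1 = (ln(S/K) + (r - q + 0.5*sigma^2) * T) / (sigma * sqrt(T)) = 0.47750207
d2 = d1 - sigma * sqrt(T) = 0.18758829
exp(-rT) = 0.97287468; exp(-qT) = 1.00000000
P = K * exp(-rT) * N(-d2) - S_0 * exp(-qT) * N(-d1)
N(-d1) = 0.31650232; N(-d2) = 0.42559970
P = 23.9700 * 0.97287468 * 0.42559970 - 25.6800 * 1.00000000 * 0.31650232 = 1.7971


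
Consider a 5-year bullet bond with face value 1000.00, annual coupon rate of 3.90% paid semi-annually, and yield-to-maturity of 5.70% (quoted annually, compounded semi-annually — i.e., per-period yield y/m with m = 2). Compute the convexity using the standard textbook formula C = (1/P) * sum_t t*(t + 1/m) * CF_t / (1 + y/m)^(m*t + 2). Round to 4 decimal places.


Coupon per period c = face * coupon_rate / m = 19.500000
Periods per year m = 2; per-period yield y/m = 0.028500
Number of cashflows N = 10
Cashflows (t years, CF_t, discount factor 1/(1+y/m)^(m*t), PV):
  t = 0.5000: CF_t = 19.500000, DF = 0.972290, PV = 18.959650
  t = 1.0000: CF_t = 19.500000, DF = 0.945347, PV = 18.434273
  t = 1.5000: CF_t = 19.500000, DF = 0.919152, PV = 17.923455
  t = 2.0000: CF_t = 19.500000, DF = 0.893682, PV = 17.426791
  t = 2.5000: CF_t = 19.500000, DF = 0.868917, PV = 16.943890
  t = 3.0000: CF_t = 19.500000, DF = 0.844840, PV = 16.474371
  t = 3.5000: CF_t = 19.500000, DF = 0.821429, PV = 16.017862
  t = 4.0000: CF_t = 19.500000, DF = 0.798667, PV = 15.574003
  t = 4.5000: CF_t = 19.500000, DF = 0.776536, PV = 15.142443
  t = 5.0000: CF_t = 1019.500000, DF = 0.755018, PV = 769.740380
Price P = sum_t PV_t = 922.637117
Convexity numerator sum_t t*(t + 1/m) * CF_t / (1+y/m)^(m*t + 2):
  t = 0.5000: term = 8.961727
  t = 1.0000: term = 26.140187
  t = 1.5000: term = 50.831671
  t = 2.0000: term = 82.371854
  t = 2.5000: term = 120.133963
  t = 3.0000: term = 163.527027
  t = 3.5000: term = 211.994202
  t = 4.0000: term = 265.011156
  t = 4.5000: term = 322.084535
  t = 5.0000: term = 20010.980630
Convexity = (1/P) * sum = 21262.036951 / 922.637117 = 23.044853

Answer: Convexity = 23.0449


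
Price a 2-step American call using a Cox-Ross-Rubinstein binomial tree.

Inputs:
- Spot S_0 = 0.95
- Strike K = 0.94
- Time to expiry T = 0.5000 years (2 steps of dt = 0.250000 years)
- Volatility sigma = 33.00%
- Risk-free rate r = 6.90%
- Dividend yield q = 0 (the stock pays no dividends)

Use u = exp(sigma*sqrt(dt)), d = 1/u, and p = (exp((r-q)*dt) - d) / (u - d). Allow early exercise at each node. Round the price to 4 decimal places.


Answer: Price = V(0,0) = 0.1012

Derivation:
dt = T/N = 0.250000
u = exp(sigma*sqrt(dt)) = 1.179393; d = 1/u = 0.847894
p = (exp((r-q)*dt) - d) / (u - d) = 0.511331
Discount per step: exp(-r*dt) = 0.982898
Stock lattice S(k, i) with i counting down-moves:
  k=0: S(0,0) = 0.9500
  k=1: S(1,0) = 1.1204; S(1,1) = 0.8055
  k=2: S(2,0) = 1.3214; S(2,1) = 0.9500; S(2,2) = 0.6830
Terminal payoffs V(N, i) = max(S_T - K, 0):
  V(2,0) = 0.381420; V(2,1) = 0.010000; V(2,2) = 0.000000
Backward induction: V(k, i) = exp(-r*dt) * [p * V(k+1, i) + (1-p) * V(k+1, i+1)]; then take max(V_cont, immediate exercise) for American.
  V(1,0) = exp(-r*dt) * [p*0.381420 + (1-p)*0.010000] = 0.196499; exercise = 0.180423; V(1,0) = max -> 0.196499
  V(1,1) = exp(-r*dt) * [p*0.010000 + (1-p)*0.000000] = 0.005026; exercise = 0.000000; V(1,1) = max -> 0.005026
  V(0,0) = exp(-r*dt) * [p*0.196499 + (1-p)*0.005026] = 0.101172; exercise = 0.010000; V(0,0) = max -> 0.101172


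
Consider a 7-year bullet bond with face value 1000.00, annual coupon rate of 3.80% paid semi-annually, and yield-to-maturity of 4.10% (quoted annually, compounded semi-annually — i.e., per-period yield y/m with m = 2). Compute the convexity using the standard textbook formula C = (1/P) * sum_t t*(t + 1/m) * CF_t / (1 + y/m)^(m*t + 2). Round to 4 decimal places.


Answer: Convexity = 42.8341

Derivation:
Coupon per period c = face * coupon_rate / m = 19.000000
Periods per year m = 2; per-period yield y/m = 0.020500
Number of cashflows N = 14
Cashflows (t years, CF_t, discount factor 1/(1+y/m)^(m*t), PV):
  t = 0.5000: CF_t = 19.000000, DF = 0.979912, PV = 18.618324
  t = 1.0000: CF_t = 19.000000, DF = 0.960227, PV = 18.244316
  t = 1.5000: CF_t = 19.000000, DF = 0.940938, PV = 17.877821
  t = 2.0000: CF_t = 19.000000, DF = 0.922036, PV = 17.518687
  t = 2.5000: CF_t = 19.000000, DF = 0.903514, PV = 17.166769
  t = 3.0000: CF_t = 19.000000, DF = 0.885364, PV = 16.821919
  t = 3.5000: CF_t = 19.000000, DF = 0.867579, PV = 16.483997
  t = 4.0000: CF_t = 19.000000, DF = 0.850151, PV = 16.152864
  t = 4.5000: CF_t = 19.000000, DF = 0.833073, PV = 15.828382
  t = 5.0000: CF_t = 19.000000, DF = 0.816338, PV = 15.510418
  t = 5.5000: CF_t = 19.000000, DF = 0.799939, PV = 15.198842
  t = 6.0000: CF_t = 19.000000, DF = 0.783870, PV = 14.893525
  t = 6.5000: CF_t = 19.000000, DF = 0.768123, PV = 14.594341
  t = 7.0000: CF_t = 1019.000000, DF = 0.752693, PV = 766.994160
Price P = sum_t PV_t = 981.904365
Convexity numerator sum_t t*(t + 1/m) * CF_t / (1+y/m)^(m*t + 2):
  t = 0.5000: term = 8.938910
  t = 1.0000: term = 26.278031
  t = 1.5000: term = 51.500306
  t = 2.0000: term = 84.109597
  t = 2.5000: term = 123.629981
  t = 3.0000: term = 169.605069
  t = 3.5000: term = 221.597346
  t = 4.0000: term = 279.187529
  t = 4.5000: term = 341.973946
  t = 5.0000: term = 409.571931
  t = 5.5000: term = 481.613246
  t = 6.0000: term = 557.745508
  t = 6.5000: term = 637.631644
  t = 7.0000: term = 38665.652419
Convexity = (1/P) * sum = 42059.035464 / 981.904365 = 42.834147


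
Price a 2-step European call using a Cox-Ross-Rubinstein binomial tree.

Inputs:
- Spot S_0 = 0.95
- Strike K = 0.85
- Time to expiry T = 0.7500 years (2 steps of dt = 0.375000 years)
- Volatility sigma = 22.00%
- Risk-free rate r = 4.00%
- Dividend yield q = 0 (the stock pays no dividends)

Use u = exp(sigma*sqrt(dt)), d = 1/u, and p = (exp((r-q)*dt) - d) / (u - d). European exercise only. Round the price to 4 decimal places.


Answer: Price = V(0,0) = 0.1527

Derivation:
dt = T/N = 0.375000
u = exp(sigma*sqrt(dt)) = 1.144219; d = 1/u = 0.873959
p = (exp((r-q)*dt) - d) / (u - d) = 0.522291
Discount per step: exp(-r*dt) = 0.985112
Stock lattice S(k, i) with i counting down-moves:
  k=0: S(0,0) = 0.9500
  k=1: S(1,0) = 1.0870; S(1,1) = 0.8303
  k=2: S(2,0) = 1.2438; S(2,1) = 0.9500; S(2,2) = 0.7256
Terminal payoffs V(N, i) = max(S_T - K, 0):
  V(2,0) = 0.393774; V(2,1) = 0.100000; V(2,2) = 0.000000
Backward induction: V(k, i) = exp(-r*dt) * [p * V(k+1, i) + (1-p) * V(k+1, i+1)].
  V(1,0) = exp(-r*dt) * [p*0.393774 + (1-p)*0.100000] = 0.249662
  V(1,1) = exp(-r*dt) * [p*0.100000 + (1-p)*0.000000] = 0.051451
  V(0,0) = exp(-r*dt) * [p*0.249662 + (1-p)*0.051451] = 0.152668


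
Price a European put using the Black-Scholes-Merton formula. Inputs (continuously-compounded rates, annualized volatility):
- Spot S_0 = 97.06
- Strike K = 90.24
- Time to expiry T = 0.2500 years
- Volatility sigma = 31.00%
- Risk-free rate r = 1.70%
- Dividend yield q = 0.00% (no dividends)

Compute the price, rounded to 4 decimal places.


d1 = (ln(S/K) + (r - q + 0.5*sigma^2) * T) / (sigma * sqrt(T)) = 0.57496165
d2 = d1 - sigma * sqrt(T) = 0.41996165
exp(-rT) = 0.99575902; exp(-qT) = 1.00000000
P = K * exp(-rT) * N(-d2) - S_0 * exp(-qT) * N(-d1)
N(-d1) = 0.28265862; N(-d2) = 0.33725673
P = 90.2400 * 0.99575902 * 0.33725673 - 97.0600 * 1.00000000 * 0.28265862 = 2.8701

Answer: Price = 2.8701


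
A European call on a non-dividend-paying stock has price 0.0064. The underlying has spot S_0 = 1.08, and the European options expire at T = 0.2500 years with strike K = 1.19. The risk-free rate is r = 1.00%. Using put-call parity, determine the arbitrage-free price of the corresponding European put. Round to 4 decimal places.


Answer: Put price = 0.1134

Derivation:
Put-call parity: C - P = S_0 * exp(-qT) - K * exp(-rT).
S_0 * exp(-qT) = 1.0800 * 1.00000000 = 1.08000000
K * exp(-rT) = 1.1900 * 0.99750312 = 1.18702872
P = C - S*exp(-qT) + K*exp(-rT)
P = 0.0064 - 1.08000000 + 1.18702872 = 0.1134


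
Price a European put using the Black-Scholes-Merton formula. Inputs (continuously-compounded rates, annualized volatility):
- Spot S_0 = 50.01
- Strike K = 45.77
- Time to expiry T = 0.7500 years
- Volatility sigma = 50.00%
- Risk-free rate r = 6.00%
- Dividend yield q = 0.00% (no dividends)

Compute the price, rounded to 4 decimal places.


Answer: Price = 5.2819

Derivation:
d1 = (ln(S/K) + (r - q + 0.5*sigma^2) * T) / (sigma * sqrt(T)) = 0.52502878
d2 = d1 - sigma * sqrt(T) = 0.09201608
exp(-rT) = 0.95599748; exp(-qT) = 1.00000000
P = K * exp(-rT) * N(-d2) - S_0 * exp(-qT) * N(-d1)
N(-d1) = 0.29978159; N(-d2) = 0.46334263
P = 45.7700 * 0.95599748 * 0.46334263 - 50.0100 * 1.00000000 * 0.29978159 = 5.2819


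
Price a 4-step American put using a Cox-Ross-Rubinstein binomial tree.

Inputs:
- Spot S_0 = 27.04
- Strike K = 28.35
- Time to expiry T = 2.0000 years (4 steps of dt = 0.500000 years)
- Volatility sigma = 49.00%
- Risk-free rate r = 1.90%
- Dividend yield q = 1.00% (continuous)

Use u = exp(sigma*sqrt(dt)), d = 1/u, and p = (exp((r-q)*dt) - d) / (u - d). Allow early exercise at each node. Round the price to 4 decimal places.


dt = T/N = 0.500000
u = exp(sigma*sqrt(dt)) = 1.414084; d = 1/u = 0.707171
p = (exp((r-q)*dt) - d) / (u - d) = 0.420616
Discount per step: exp(-r*dt) = 0.990545
Stock lattice S(k, i) with i counting down-moves:
  k=0: S(0,0) = 27.0400
  k=1: S(1,0) = 38.2368; S(1,1) = 19.1219
  k=2: S(2,0) = 54.0701; S(2,1) = 27.0400; S(2,2) = 13.5225
  k=3: S(3,0) = 76.4597; S(3,1) = 38.2368; S(3,2) = 19.1219; S(3,3) = 9.5627
  k=4: S(4,0) = 108.1205; S(4,1) = 54.0701; S(4,2) = 27.0400; S(4,3) = 13.5225; S(4,4) = 6.7625
Terminal payoffs V(N, i) = max(K - S_T, 0):
  V(4,0) = 0.000000; V(4,1) = 0.000000; V(4,2) = 1.310000; V(4,3) = 14.827532; V(4,4) = 21.587532
Backward induction: V(k, i) = exp(-r*dt) * [p * V(k+1, i) + (1-p) * V(k+1, i+1)]; then take max(V_cont, immediate exercise) for American.
  V(3,0) = exp(-r*dt) * [p*0.000000 + (1-p)*0.000000] = 0.000000; exercise = 0.000000; V(3,0) = max -> 0.000000
  V(3,1) = exp(-r*dt) * [p*0.000000 + (1-p)*1.310000] = 0.751817; exercise = 0.000000; V(3,1) = max -> 0.751817
  V(3,2) = exp(-r*dt) * [p*1.310000 + (1-p)*14.827532] = 9.055409; exercise = 9.228088; V(3,2) = max -> 9.228088
  V(3,3) = exp(-r*dt) * [p*14.827532 + (1-p)*21.587532] = 18.566943; exercise = 18.787298; V(3,3) = max -> 18.787298
  V(2,0) = exp(-r*dt) * [p*0.000000 + (1-p)*0.751817] = 0.431472; exercise = 0.000000; V(2,0) = max -> 0.431472
  V(2,1) = exp(-r*dt) * [p*0.751817 + (1-p)*9.228088] = 5.609292; exercise = 1.310000; V(2,1) = max -> 5.609292
  V(2,2) = exp(-r*dt) * [p*9.228088 + (1-p)*18.787298] = 14.626926; exercise = 14.827532; V(2,2) = max -> 14.827532
  V(1,0) = exp(-r*dt) * [p*0.431472 + (1-p)*5.609292] = 3.398976; exercise = 0.000000; V(1,0) = max -> 3.398976
  V(1,1) = exp(-r*dt) * [p*5.609292 + (1-p)*14.827532] = 10.846661; exercise = 9.228088; V(1,1) = max -> 10.846661
  V(0,0) = exp(-r*dt) * [p*3.398976 + (1-p)*10.846661] = 7.641111; exercise = 1.310000; V(0,0) = max -> 7.641111

Answer: Price = V(0,0) = 7.6411


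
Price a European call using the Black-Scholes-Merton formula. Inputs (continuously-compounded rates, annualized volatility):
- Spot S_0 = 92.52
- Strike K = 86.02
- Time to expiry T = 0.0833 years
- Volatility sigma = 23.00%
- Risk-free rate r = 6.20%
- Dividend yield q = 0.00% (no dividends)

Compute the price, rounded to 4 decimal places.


d1 = (ln(S/K) + (r - q + 0.5*sigma^2) * T) / (sigma * sqrt(T)) = 1.20835308
d2 = d1 - sigma * sqrt(T) = 1.14197108
exp(-rT) = 0.99484871; exp(-qT) = 1.00000000
C = S_0 * exp(-qT) * N(d1) - K * exp(-rT) * N(d2)
N(d1) = 0.88654426; N(d2) = 0.87326698
C = 92.5200 * 1.00000000 * 0.88654426 - 86.0200 * 0.99484871 * 0.87326698 = 7.2916

Answer: Price = 7.2916


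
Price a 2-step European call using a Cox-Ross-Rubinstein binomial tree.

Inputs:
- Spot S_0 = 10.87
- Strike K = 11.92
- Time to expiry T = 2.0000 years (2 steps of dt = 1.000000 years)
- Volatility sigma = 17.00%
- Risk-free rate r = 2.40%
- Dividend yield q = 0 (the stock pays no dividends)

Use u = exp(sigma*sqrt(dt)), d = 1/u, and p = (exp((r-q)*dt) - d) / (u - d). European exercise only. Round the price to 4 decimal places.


dt = T/N = 1.000000
u = exp(sigma*sqrt(dt)) = 1.185305; d = 1/u = 0.843665
p = (exp((r-q)*dt) - d) / (u - d) = 0.528701
Discount per step: exp(-r*dt) = 0.976286
Stock lattice S(k, i) with i counting down-moves:
  k=0: S(0,0) = 10.8700
  k=1: S(1,0) = 12.8843; S(1,1) = 9.1706
  k=2: S(2,0) = 15.2718; S(2,1) = 10.8700; S(2,2) = 7.7369
Terminal payoffs V(N, i) = max(S_T - K, 0):
  V(2,0) = 3.351780; V(2,1) = 0.000000; V(2,2) = 0.000000
Backward induction: V(k, i) = exp(-r*dt) * [p * V(k+1, i) + (1-p) * V(k+1, i+1)].
  V(1,0) = exp(-r*dt) * [p*3.351780 + (1-p)*0.000000] = 1.730066
  V(1,1) = exp(-r*dt) * [p*0.000000 + (1-p)*0.000000] = 0.000000
  V(0,0) = exp(-r*dt) * [p*1.730066 + (1-p)*0.000000] = 0.892997

Answer: Price = V(0,0) = 0.8930


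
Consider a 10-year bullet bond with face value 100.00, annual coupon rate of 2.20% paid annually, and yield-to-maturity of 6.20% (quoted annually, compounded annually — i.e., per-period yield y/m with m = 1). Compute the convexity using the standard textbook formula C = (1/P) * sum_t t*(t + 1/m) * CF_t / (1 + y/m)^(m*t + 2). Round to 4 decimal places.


Coupon per period c = face * coupon_rate / m = 2.200000
Periods per year m = 1; per-period yield y/m = 0.062000
Number of cashflows N = 10
Cashflows (t years, CF_t, discount factor 1/(1+y/m)^(m*t), PV):
  t = 1.0000: CF_t = 2.200000, DF = 0.941620, PV = 2.071563
  t = 2.0000: CF_t = 2.200000, DF = 0.886647, PV = 1.950624
  t = 3.0000: CF_t = 2.200000, DF = 0.834885, PV = 1.836746
  t = 4.0000: CF_t = 2.200000, DF = 0.786144, PV = 1.729516
  t = 5.0000: CF_t = 2.200000, DF = 0.740248, PV = 1.628546
  t = 6.0000: CF_t = 2.200000, DF = 0.697032, PV = 1.533471
  t = 7.0000: CF_t = 2.200000, DF = 0.656339, PV = 1.443946
  t = 8.0000: CF_t = 2.200000, DF = 0.618022, PV = 1.359648
  t = 9.0000: CF_t = 2.200000, DF = 0.581942, PV = 1.280271
  t = 10.0000: CF_t = 102.200000, DF = 0.547968, PV = 56.002283
Price P = sum_t PV_t = 70.836615
Convexity numerator sum_t t*(t + 1/m) * CF_t / (1+y/m)^(m*t + 2):
  t = 1.0000: term = 3.673492
  t = 2.0000: term = 10.377097
  t = 3.0000: term = 19.542555
  t = 4.0000: term = 30.669421
  t = 5.0000: term = 43.318391
  t = 6.0000: term = 57.105224
  t = 7.0000: term = 71.695196
  t = 8.0000: term = 86.798058
  t = 9.0000: term = 102.163440
  t = 10.0000: term = 5461.970875
Convexity = (1/P) * sum = 5887.313749 / 70.836615 = 83.111167

Answer: Convexity = 83.1112


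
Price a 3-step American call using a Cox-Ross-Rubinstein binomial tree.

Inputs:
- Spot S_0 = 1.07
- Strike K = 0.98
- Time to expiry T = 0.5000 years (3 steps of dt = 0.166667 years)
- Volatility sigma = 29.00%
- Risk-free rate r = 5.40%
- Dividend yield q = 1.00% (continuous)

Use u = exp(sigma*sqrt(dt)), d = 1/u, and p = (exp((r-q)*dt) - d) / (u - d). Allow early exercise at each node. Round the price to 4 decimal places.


dt = T/N = 0.166667
u = exp(sigma*sqrt(dt)) = 1.125685; d = 1/u = 0.888348
p = (exp((r-q)*dt) - d) / (u - d) = 0.501448
Discount per step: exp(-r*dt) = 0.991040
Stock lattice S(k, i) with i counting down-moves:
  k=0: S(0,0) = 1.0700
  k=1: S(1,0) = 1.2045; S(1,1) = 0.9505
  k=2: S(2,0) = 1.3559; S(2,1) = 1.0700; S(2,2) = 0.8444
  k=3: S(3,0) = 1.5263; S(3,1) = 1.2045; S(3,2) = 0.9505; S(3,3) = 0.7501
Terminal payoffs V(N, i) = max(S_T - K, 0):
  V(3,0) = 0.546282; V(3,1) = 0.224483; V(3,2) = 0.000000; V(3,3) = 0.000000
Backward induction: V(k, i) = exp(-r*dt) * [p * V(k+1, i) + (1-p) * V(k+1, i+1)]; then take max(V_cont, immediate exercise) for American.
  V(2,0) = exp(-r*dt) * [p*0.546282 + (1-p)*0.224483] = 0.382392; exercise = 0.375869; V(2,0) = max -> 0.382392
  V(2,1) = exp(-r*dt) * [p*0.224483 + (1-p)*0.000000] = 0.111558; exercise = 0.090000; V(2,1) = max -> 0.111558
  V(2,2) = exp(-r*dt) * [p*0.000000 + (1-p)*0.000000] = 0.000000; exercise = 0.000000; V(2,2) = max -> 0.000000
  V(1,0) = exp(-r*dt) * [p*0.382392 + (1-p)*0.111558] = 0.245151; exercise = 0.224483; V(1,0) = max -> 0.245151
  V(1,1) = exp(-r*dt) * [p*0.111558 + (1-p)*0.000000] = 0.055439; exercise = 0.000000; V(1,1) = max -> 0.055439
  V(0,0) = exp(-r*dt) * [p*0.245151 + (1-p)*0.055439] = 0.149221; exercise = 0.090000; V(0,0) = max -> 0.149221

Answer: Price = V(0,0) = 0.1492


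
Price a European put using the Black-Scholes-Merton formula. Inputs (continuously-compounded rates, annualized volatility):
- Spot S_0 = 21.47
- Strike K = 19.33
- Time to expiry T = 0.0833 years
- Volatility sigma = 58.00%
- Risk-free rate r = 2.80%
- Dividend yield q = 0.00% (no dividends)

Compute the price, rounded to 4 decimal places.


d1 = (ln(S/K) + (r - q + 0.5*sigma^2) * T) / (sigma * sqrt(T)) = 0.72486956
d2 = d1 - sigma * sqrt(T) = 0.55747147
exp(-rT) = 0.99767032; exp(-qT) = 1.00000000
P = K * exp(-rT) * N(-d2) - S_0 * exp(-qT) * N(-d1)
N(-d1) = 0.23426603; N(-d2) = 0.28860267
P = 19.3300 * 0.99767032 * 0.28860267 - 21.4700 * 1.00000000 * 0.23426603 = 0.5360

Answer: Price = 0.5360


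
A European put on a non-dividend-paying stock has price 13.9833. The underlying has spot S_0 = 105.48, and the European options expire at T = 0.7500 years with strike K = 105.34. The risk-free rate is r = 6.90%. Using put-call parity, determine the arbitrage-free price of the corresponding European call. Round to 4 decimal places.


Put-call parity: C - P = S_0 * exp(-qT) - K * exp(-rT).
S_0 * exp(-qT) = 105.4800 * 1.00000000 = 105.48000000
K * exp(-rT) = 105.3400 * 0.94956623 = 100.02730653
C = P + S*exp(-qT) - K*exp(-rT)
C = 13.9833 + 105.48000000 - 100.02730653 = 19.4360

Answer: Call price = 19.4360


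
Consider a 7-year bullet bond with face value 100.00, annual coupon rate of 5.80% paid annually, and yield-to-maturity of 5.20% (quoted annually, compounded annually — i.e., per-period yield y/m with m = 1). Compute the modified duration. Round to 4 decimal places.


Answer: Modified duration = 5.6735

Derivation:
Coupon per period c = face * coupon_rate / m = 5.800000
Periods per year m = 1; per-period yield y/m = 0.052000
Number of cashflows N = 7
Cashflows (t years, CF_t, discount factor 1/(1+y/m)^(m*t), PV):
  t = 1.0000: CF_t = 5.800000, DF = 0.950570, PV = 5.513308
  t = 2.0000: CF_t = 5.800000, DF = 0.903584, PV = 5.240787
  t = 3.0000: CF_t = 5.800000, DF = 0.858920, PV = 4.981737
  t = 4.0000: CF_t = 5.800000, DF = 0.816464, PV = 4.735491
  t = 5.0000: CF_t = 5.800000, DF = 0.776106, PV = 4.501417
  t = 6.0000: CF_t = 5.800000, DF = 0.737744, PV = 4.278914
  t = 7.0000: CF_t = 105.800000, DF = 0.701277, PV = 74.195145
Price P = sum_t PV_t = 103.446800
First compute Macaulay numerator sum_t t * PV_t:
  t * PV_t at t = 1.0000: 5.513308
  t * PV_t at t = 2.0000: 10.481574
  t * PV_t at t = 3.0000: 14.945210
  t * PV_t at t = 4.0000: 18.941965
  t * PV_t at t = 5.0000: 22.507087
  t * PV_t at t = 6.0000: 25.673484
  t * PV_t at t = 7.0000: 519.366016
Macaulay duration D = 617.428645 / 103.446800 = 5.968562
Modified duration = D / (1 + y/m) = 5.968562 / (1 + 0.052000) = 5.673538


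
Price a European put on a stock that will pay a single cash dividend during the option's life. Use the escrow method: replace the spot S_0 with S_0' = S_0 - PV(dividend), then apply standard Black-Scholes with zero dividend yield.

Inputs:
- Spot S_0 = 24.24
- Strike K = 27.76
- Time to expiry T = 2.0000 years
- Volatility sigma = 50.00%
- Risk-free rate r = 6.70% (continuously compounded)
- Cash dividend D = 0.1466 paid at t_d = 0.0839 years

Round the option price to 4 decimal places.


Answer: Price = 6.7759

Derivation:
PV(D) = D * exp(-r * t_d) = 0.1466 * 0.99439447 = 0.14577823
S_0' = S_0 - PV(D) = 24.2400 - 0.14577823 = 24.09422177
d1 = (ln(S_0'/K) + (r + sigma^2/2)*T) / (sigma*sqrt(T)) = 0.34277131
d2 = d1 - sigma*sqrt(T) = -0.36433547
exp(-rT) = 0.87459006
N(-d1) = 0.36588526; N(-d2) = 0.64219624
P = K * exp(-rT) * N(-d2) - S_0' * N(-d1) = 27.7600 * 0.87459006 * 0.64219624 - 24.09422177 * 0.36588526 = 6.7759


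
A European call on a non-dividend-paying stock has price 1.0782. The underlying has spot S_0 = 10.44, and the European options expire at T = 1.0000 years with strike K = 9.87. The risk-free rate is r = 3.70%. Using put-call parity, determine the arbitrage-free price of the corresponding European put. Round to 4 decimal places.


Put-call parity: C - P = S_0 * exp(-qT) - K * exp(-rT).
S_0 * exp(-qT) = 10.4400 * 1.00000000 = 10.44000000
K * exp(-rT) = 9.8700 * 0.96367614 = 9.51148346
P = C - S*exp(-qT) + K*exp(-rT)
P = 1.0782 - 10.44000000 + 9.51148346 = 0.1497

Answer: Put price = 0.1497


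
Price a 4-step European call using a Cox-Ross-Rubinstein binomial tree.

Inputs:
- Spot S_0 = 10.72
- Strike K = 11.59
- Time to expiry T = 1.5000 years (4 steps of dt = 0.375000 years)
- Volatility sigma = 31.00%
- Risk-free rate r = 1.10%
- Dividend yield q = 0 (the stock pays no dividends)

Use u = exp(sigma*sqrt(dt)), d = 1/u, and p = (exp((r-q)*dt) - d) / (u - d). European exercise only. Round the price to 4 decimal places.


Answer: Price = V(0,0) = 1.3715

Derivation:
dt = T/N = 0.375000
u = exp(sigma*sqrt(dt)) = 1.209051; d = 1/u = 0.827095
p = (exp((r-q)*dt) - d) / (u - d) = 0.463505
Discount per step: exp(-r*dt) = 0.995883
Stock lattice S(k, i) with i counting down-moves:
  k=0: S(0,0) = 10.7200
  k=1: S(1,0) = 12.9610; S(1,1) = 8.8665
  k=2: S(2,0) = 15.6705; S(2,1) = 10.7200; S(2,2) = 7.3334
  k=3: S(3,0) = 18.9465; S(3,1) = 12.9610; S(3,2) = 8.8665; S(3,3) = 6.0654
  k=4: S(4,0) = 22.9072; S(4,1) = 15.6705; S(4,2) = 10.7200; S(4,3) = 7.3334; S(4,4) = 5.0167
Terminal payoffs V(N, i) = max(S_T - K, 0):
  V(4,0) = 11.317239; V(4,1) = 4.080533; V(4,2) = 0.000000; V(4,3) = 0.000000; V(4,4) = 0.000000
Backward induction: V(k, i) = exp(-r*dt) * [p * V(k+1, i) + (1-p) * V(k+1, i+1)].
  V(3,0) = exp(-r*dt) * [p*11.317239 + (1-p)*4.080533] = 7.404178
  V(3,1) = exp(-r*dt) * [p*4.080533 + (1-p)*0.000000] = 1.883562
  V(3,2) = exp(-r*dt) * [p*0.000000 + (1-p)*0.000000] = 0.000000
  V(3,3) = exp(-r*dt) * [p*0.000000 + (1-p)*0.000000] = 0.000000
  V(2,0) = exp(-r*dt) * [p*7.404178 + (1-p)*1.883562] = 4.424109
  V(2,1) = exp(-r*dt) * [p*1.883562 + (1-p)*0.000000] = 0.869447
  V(2,2) = exp(-r*dt) * [p*0.000000 + (1-p)*0.000000] = 0.000000
  V(1,0) = exp(-r*dt) * [p*4.424109 + (1-p)*0.869447] = 2.506690
  V(1,1) = exp(-r*dt) * [p*0.869447 + (1-p)*0.000000] = 0.401334
  V(0,0) = exp(-r*dt) * [p*2.506690 + (1-p)*0.401334] = 1.371508


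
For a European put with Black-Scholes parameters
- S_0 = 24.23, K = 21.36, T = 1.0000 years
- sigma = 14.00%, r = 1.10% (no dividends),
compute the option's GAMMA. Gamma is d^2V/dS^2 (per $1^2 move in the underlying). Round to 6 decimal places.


Answer: Gamma = 0.067833

Derivation:
d1 = 1.0490822910; d2 = 0.9090822910
phi(d1) = 0.2301036637; exp(-qT) = 1.0000000000; exp(-rT) = 0.9890602788
Gamma = exp(-qT) * phi(d1) / (S * sigma * sqrt(T)) = 1.0000000000 * 0.2301036637 / (24.2300 * 0.1400 * 1.0000000000) = 0.067833


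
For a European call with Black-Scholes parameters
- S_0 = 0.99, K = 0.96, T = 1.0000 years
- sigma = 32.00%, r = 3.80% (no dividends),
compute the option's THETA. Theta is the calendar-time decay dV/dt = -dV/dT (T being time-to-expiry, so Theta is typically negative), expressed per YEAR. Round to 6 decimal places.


d1 = 0.3749114333; d2 = 0.0549114333
phi(d1) = 0.3718674429; exp(-qT) = 1.0000000000; exp(-rT) = 0.9627129409
Theta = -S*exp(-qT)*phi(d1)*sigma/(2*sqrt(T)) - r*K*exp(-rT)*N(d2) + q*S*exp(-qT)*N(d1)
N(d1) = 0.6461368322; N(d2) = 0.5218954884; sqrt(T) = 1.0000000000
Term 1 = -0.9900 * 1.0000000000 * 0.3718674429 * 0.3200 / (2 * 1.0000000000) = -0.0589038030
Term 2 = -0.0380 * 0.9600 * 0.9627129409 * 0.5218954884 = -0.0183288485
Term 3 = 0 (no dividend yield, q = 0)
Theta = -0.0589038030 + (-0.0183288485) + (0.0000000000) = -0.077233

Answer: Theta = -0.077233


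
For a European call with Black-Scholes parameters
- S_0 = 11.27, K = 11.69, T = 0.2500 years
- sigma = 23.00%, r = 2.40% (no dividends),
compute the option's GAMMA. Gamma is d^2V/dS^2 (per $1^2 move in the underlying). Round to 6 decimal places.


d1 = -0.2084951951; d2 = -0.3234951951
phi(d1) = 0.3903647750; exp(-qT) = 1.0000000000; exp(-rT) = 0.9940179641
Gamma = exp(-qT) * phi(d1) / (S * sigma * sqrt(T)) = 1.0000000000 * 0.3903647750 / (11.2700 * 0.2300 * 0.5000000000) = 0.301196

Answer: Gamma = 0.301196


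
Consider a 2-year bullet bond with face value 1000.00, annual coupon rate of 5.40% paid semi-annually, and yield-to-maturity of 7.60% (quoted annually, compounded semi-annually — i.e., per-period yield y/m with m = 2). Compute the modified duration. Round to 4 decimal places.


Answer: Modified duration = 1.8504

Derivation:
Coupon per period c = face * coupon_rate / m = 27.000000
Periods per year m = 2; per-period yield y/m = 0.038000
Number of cashflows N = 4
Cashflows (t years, CF_t, discount factor 1/(1+y/m)^(m*t), PV):
  t = 0.5000: CF_t = 27.000000, DF = 0.963391, PV = 26.011561
  t = 1.0000: CF_t = 27.000000, DF = 0.928122, PV = 25.059307
  t = 1.5000: CF_t = 27.000000, DF = 0.894145, PV = 24.141914
  t = 2.0000: CF_t = 1027.000000, DF = 0.861411, PV = 884.669449
Price P = sum_t PV_t = 959.882231
First compute Macaulay numerator sum_t t * PV_t:
  t * PV_t at t = 0.5000: 13.005780
  t * PV_t at t = 1.0000: 25.059307
  t * PV_t at t = 1.5000: 36.212871
  t * PV_t at t = 2.0000: 1769.338897
Macaulay duration D = 1843.616856 / 959.882231 = 1.920670
Modified duration = D / (1 + y/m) = 1.920670 / (1 + 0.038000) = 1.850356


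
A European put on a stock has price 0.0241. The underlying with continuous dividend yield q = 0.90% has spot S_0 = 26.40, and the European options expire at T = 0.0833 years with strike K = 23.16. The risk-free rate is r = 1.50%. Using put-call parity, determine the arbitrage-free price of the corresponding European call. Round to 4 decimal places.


Answer: Call price = 3.2732

Derivation:
Put-call parity: C - P = S_0 * exp(-qT) - K * exp(-rT).
S_0 * exp(-qT) = 26.4000 * 0.99925058 = 26.38021534
K * exp(-rT) = 23.1600 * 0.99875128 = 23.13107965
C = P + S*exp(-qT) - K*exp(-rT)
C = 0.0241 + 26.38021534 - 23.13107965 = 3.2732


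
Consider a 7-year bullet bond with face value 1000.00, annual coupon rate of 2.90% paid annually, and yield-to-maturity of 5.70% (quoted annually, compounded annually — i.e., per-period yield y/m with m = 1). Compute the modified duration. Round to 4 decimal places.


Coupon per period c = face * coupon_rate / m = 29.000000
Periods per year m = 1; per-period yield y/m = 0.057000
Number of cashflows N = 7
Cashflows (t years, CF_t, discount factor 1/(1+y/m)^(m*t), PV):
  t = 1.0000: CF_t = 29.000000, DF = 0.946074, PV = 27.436140
  t = 2.0000: CF_t = 29.000000, DF = 0.895056, PV = 25.956613
  t = 3.0000: CF_t = 29.000000, DF = 0.846789, PV = 24.556871
  t = 4.0000: CF_t = 29.000000, DF = 0.801125, PV = 23.232612
  t = 5.0000: CF_t = 29.000000, DF = 0.757923, PV = 21.979766
  t = 6.0000: CF_t = 29.000000, DF = 0.717051, PV = 20.794480
  t = 7.0000: CF_t = 1029.000000, DF = 0.678383, PV = 698.056320
Price P = sum_t PV_t = 842.012804
First compute Macaulay numerator sum_t t * PV_t:
  t * PV_t at t = 1.0000: 27.436140
  t * PV_t at t = 2.0000: 51.913226
  t * PV_t at t = 3.0000: 73.670614
  t * PV_t at t = 4.0000: 92.930450
  t * PV_t at t = 5.0000: 109.898829
  t * PV_t at t = 6.0000: 124.766883
  t * PV_t at t = 7.0000: 4886.394242
Macaulay duration D = 5367.010384 / 842.012804 = 6.374025
Modified duration = D / (1 + y/m) = 6.374025 / (1 + 0.057000) = 6.030298

Answer: Modified duration = 6.0303


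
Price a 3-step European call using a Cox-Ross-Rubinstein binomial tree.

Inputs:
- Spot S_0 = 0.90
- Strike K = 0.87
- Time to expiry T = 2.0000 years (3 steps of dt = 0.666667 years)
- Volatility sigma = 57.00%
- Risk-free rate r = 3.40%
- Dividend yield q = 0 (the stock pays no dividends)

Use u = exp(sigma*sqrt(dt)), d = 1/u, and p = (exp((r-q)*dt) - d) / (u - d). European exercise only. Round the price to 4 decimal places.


Answer: Price = V(0,0) = 0.3337

Derivation:
dt = T/N = 0.666667
u = exp(sigma*sqrt(dt)) = 1.592656; d = 1/u = 0.627882
p = (exp((r-q)*dt) - d) / (u - d) = 0.409467
Discount per step: exp(-r*dt) = 0.977588
Stock lattice S(k, i) with i counting down-moves:
  k=0: S(0,0) = 0.9000
  k=1: S(1,0) = 1.4334; S(1,1) = 0.5651
  k=2: S(2,0) = 2.2829; S(2,1) = 0.9000; S(2,2) = 0.3548
  k=3: S(3,0) = 3.6359; S(3,1) = 1.4334; S(3,2) = 0.5651; S(3,3) = 0.2228
Terminal payoffs V(N, i) = max(S_T - K, 0):
  V(3,0) = 2.765871; V(3,1) = 0.563390; V(3,2) = 0.000000; V(3,3) = 0.000000
Backward induction: V(k, i) = exp(-r*dt) * [p * V(k+1, i) + (1-p) * V(k+1, i+1)].
  V(2,0) = exp(-r*dt) * [p*2.765871 + (1-p)*0.563390] = 1.432396
  V(2,1) = exp(-r*dt) * [p*0.563390 + (1-p)*0.000000] = 0.225520
  V(2,2) = exp(-r*dt) * [p*0.000000 + (1-p)*0.000000] = 0.000000
  V(1,0) = exp(-r*dt) * [p*1.432396 + (1-p)*0.225520] = 0.703567
  V(1,1) = exp(-r*dt) * [p*0.225520 + (1-p)*0.000000] = 0.090273
  V(0,0) = exp(-r*dt) * [p*0.703567 + (1-p)*0.090273] = 0.333746


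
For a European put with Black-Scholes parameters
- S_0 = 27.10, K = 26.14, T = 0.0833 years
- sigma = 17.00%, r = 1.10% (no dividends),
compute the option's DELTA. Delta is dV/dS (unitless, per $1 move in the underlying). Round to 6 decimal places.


Answer: Delta = -0.218198

Derivation:
d1 = 0.7782948782; d2 = 0.7292299213
phi(d1) = 0.2946962860; exp(-qT) = 1.0000000000; exp(-rT) = 0.9990841197
N(-d1) = 0.2181975971
Delta = -exp(-qT) * N(-d1) = -1.0000000000 * 0.2181975971 = -0.218198


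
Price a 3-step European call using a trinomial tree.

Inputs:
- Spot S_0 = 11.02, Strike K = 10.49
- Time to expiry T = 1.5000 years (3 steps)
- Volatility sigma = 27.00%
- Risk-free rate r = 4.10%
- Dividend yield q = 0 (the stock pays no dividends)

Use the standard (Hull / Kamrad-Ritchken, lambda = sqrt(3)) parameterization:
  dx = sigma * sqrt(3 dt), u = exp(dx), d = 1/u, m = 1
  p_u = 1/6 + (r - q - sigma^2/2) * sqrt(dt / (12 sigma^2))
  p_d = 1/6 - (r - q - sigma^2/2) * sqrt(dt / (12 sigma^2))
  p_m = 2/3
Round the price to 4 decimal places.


Answer: Price = V(0,0) = 1.9818

Derivation:
dt = T/N = 0.500000; dx = sigma*sqrt(3*dt) = 0.330681
u = exp(dx) = 1.391916; d = 1/u = 0.718434
p_u = 0.170107, p_m = 0.666667, p_d = 0.163227
Discount per step: exp(-r*dt) = 0.979709
Stock lattice S(k, j) with j the centered position index:
  k=0: S(0,+0) = 11.0200
  k=1: S(1,-1) = 7.9171; S(1,+0) = 11.0200; S(1,+1) = 15.3389
  k=2: S(2,-2) = 5.6879; S(2,-1) = 7.9171; S(2,+0) = 11.0200; S(2,+1) = 15.3389; S(2,+2) = 21.3505
  k=3: S(3,-3) = 4.0864; S(3,-2) = 5.6879; S(3,-1) = 7.9171; S(3,+0) = 11.0200; S(3,+1) = 15.3389; S(3,+2) = 21.3505; S(3,+3) = 29.7181
Terminal payoffs V(N, j) = max(S_T - K, 0):
  V(3,-3) = 0.000000; V(3,-2) = 0.000000; V(3,-1) = 0.000000; V(3,+0) = 0.530000; V(3,+1) = 4.848913; V(3,+2) = 10.860476; V(3,+3) = 19.228066
Backward induction: V(k, j) = exp(-r*dt) * [p_u * V(k+1, j+1) + p_m * V(k+1, j) + p_d * V(k+1, j-1)]
  V(2,-2) = exp(-r*dt) * [p_u*0.000000 + p_m*0.000000 + p_d*0.000000] = 0.000000
  V(2,-1) = exp(-r*dt) * [p_u*0.530000 + p_m*0.000000 + p_d*0.000000] = 0.088327
  V(2,+0) = exp(-r*dt) * [p_u*4.848913 + p_m*0.530000 + p_d*0.000000] = 1.154259
  V(2,+1) = exp(-r*dt) * [p_u*10.860476 + p_m*4.848913 + p_d*0.530000] = 5.061721
  V(2,+2) = exp(-r*dt) * [p_u*19.228066 + p_m*10.860476 + p_d*4.848913] = 11.073265
  V(1,-1) = exp(-r*dt) * [p_u*1.154259 + p_m*0.088327 + p_d*0.000000] = 0.250053
  V(1,+0) = exp(-r*dt) * [p_u*5.061721 + p_m*1.154259 + p_d*0.088327] = 1.611577
  V(1,+1) = exp(-r*dt) * [p_u*11.073265 + p_m*5.061721 + p_d*1.154259] = 5.336004
  V(0,+0) = exp(-r*dt) * [p_u*5.336004 + p_m*1.611577 + p_d*0.250053] = 1.981842
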